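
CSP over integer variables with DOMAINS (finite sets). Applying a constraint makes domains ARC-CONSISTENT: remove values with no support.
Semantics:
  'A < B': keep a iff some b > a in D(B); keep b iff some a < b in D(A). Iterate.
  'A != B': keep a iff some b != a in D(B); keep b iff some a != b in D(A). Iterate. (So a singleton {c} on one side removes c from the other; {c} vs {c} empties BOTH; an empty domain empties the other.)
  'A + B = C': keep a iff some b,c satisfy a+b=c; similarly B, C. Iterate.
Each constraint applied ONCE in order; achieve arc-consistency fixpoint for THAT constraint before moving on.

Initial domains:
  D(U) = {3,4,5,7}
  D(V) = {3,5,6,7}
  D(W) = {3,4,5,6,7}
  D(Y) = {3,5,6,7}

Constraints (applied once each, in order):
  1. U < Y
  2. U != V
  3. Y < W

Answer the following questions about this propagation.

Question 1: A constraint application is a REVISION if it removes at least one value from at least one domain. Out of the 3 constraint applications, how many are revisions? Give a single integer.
Answer: 2

Derivation:
Constraint 1 (U < Y) on D(U)={3,4,5,7} D(Y)={3,5,6,7}: U {3,4,5,7}->{3,4,5}; Y {3,5,6,7}->{5,6,7} => REVISION
Constraint 2 (U != V) on D(U)={3,4,5} D(V)={3,5,6,7}: no change => not a revision
Constraint 3 (Y < W) on D(Y)={5,6,7} D(W)={3,4,5,6,7}: Y {5,6,7}->{5,6}; W {3,4,5,6,7}->{6,7} => REVISION
Total revisions = 2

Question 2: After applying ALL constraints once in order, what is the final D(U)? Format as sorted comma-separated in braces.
Constraint 1 (U < Y) on D(U)={3,4,5,7} D(Y)={3,5,6,7}: U {3,4,5,7}->{3,4,5}; Y {3,5,6,7}->{5,6,7}
Constraint 2 (U != V) on D(U)={3,4,5} D(V)={3,5,6,7}: no change
Constraint 3 (Y < W) on D(Y)={5,6,7} D(W)={3,4,5,6,7}: Y {5,6,7}->{5,6}; W {3,4,5,6,7}->{6,7}
So after all 3 constraints: D(U) = {3,4,5}

Answer: {3,4,5}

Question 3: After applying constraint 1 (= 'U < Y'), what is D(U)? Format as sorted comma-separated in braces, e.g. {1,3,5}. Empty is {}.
Constraint 1 (U < Y) on D(U)={3,4,5,7} D(Y)={3,5,6,7}: U {3,4,5,7}->{3,4,5}; Y {3,5,6,7}->{5,6,7}
So after constraint 1: D(U) = {3,4,5}

Answer: {3,4,5}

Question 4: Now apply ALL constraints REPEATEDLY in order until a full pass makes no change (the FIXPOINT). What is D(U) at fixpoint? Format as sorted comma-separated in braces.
pass 0 (initial): D(U)={3,4,5,7}
pass 1: U {3,4,5,7}->{3,4,5}; W {3,4,5,6,7}->{6,7}; Y {3,5,6,7}->{5,6}
pass 2: no change
Fixpoint after 2 passes: D(U) = {3,4,5}

Answer: {3,4,5}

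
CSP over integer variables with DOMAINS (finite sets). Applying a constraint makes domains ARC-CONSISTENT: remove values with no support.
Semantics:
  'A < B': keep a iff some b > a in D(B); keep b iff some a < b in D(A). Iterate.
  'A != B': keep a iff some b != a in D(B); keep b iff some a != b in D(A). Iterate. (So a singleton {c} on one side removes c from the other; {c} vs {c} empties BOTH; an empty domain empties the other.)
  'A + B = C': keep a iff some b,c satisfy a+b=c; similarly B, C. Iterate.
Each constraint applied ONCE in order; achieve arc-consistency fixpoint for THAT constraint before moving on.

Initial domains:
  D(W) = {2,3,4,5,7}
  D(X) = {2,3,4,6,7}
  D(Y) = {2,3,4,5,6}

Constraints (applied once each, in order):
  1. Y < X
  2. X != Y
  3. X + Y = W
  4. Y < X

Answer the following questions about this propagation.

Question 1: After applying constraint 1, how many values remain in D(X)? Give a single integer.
Constraint 1 (Y < X) on D(Y)={2,3,4,5,6} D(X)={2,3,4,6,7}: X {2,3,4,6,7}->{3,4,6,7}
So after constraint 1: D(X)={3,4,6,7}, size = 4

Answer: 4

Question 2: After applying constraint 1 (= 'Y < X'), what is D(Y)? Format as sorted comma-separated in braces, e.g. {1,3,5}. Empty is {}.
Answer: {2,3,4,5,6}

Derivation:
Constraint 1 (Y < X) on D(Y)={2,3,4,5,6} D(X)={2,3,4,6,7}: X {2,3,4,6,7}->{3,4,6,7}
So after constraint 1: D(Y) = {2,3,4,5,6}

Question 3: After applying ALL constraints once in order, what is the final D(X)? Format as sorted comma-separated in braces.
Answer: {3,4}

Derivation:
Constraint 1 (Y < X) on D(Y)={2,3,4,5,6} D(X)={2,3,4,6,7}: X {2,3,4,6,7}->{3,4,6,7}
Constraint 2 (X != Y) on D(X)={3,4,6,7} D(Y)={2,3,4,5,6}: no change
Constraint 3 (X + Y = W) on D(X)={3,4,6,7} D(Y)={2,3,4,5,6} D(W)={2,3,4,5,7}: X {3,4,6,7}->{3,4}; Y {2,3,4,5,6}->{2,3,4}; W {2,3,4,5,7}->{5,7}
Constraint 4 (Y < X) on D(Y)={2,3,4} D(X)={3,4}: Y {2,3,4}->{2,3}
So after all 4 constraints: D(X) = {3,4}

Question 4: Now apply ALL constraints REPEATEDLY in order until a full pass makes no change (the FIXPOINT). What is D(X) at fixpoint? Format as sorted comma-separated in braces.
pass 0 (initial): D(X)={2,3,4,6,7}
pass 1: W {2,3,4,5,7}->{5,7}; X {2,3,4,6,7}->{3,4}; Y {2,3,4,5,6}->{2,3}
pass 2: no change
Fixpoint after 2 passes: D(X) = {3,4}

Answer: {3,4}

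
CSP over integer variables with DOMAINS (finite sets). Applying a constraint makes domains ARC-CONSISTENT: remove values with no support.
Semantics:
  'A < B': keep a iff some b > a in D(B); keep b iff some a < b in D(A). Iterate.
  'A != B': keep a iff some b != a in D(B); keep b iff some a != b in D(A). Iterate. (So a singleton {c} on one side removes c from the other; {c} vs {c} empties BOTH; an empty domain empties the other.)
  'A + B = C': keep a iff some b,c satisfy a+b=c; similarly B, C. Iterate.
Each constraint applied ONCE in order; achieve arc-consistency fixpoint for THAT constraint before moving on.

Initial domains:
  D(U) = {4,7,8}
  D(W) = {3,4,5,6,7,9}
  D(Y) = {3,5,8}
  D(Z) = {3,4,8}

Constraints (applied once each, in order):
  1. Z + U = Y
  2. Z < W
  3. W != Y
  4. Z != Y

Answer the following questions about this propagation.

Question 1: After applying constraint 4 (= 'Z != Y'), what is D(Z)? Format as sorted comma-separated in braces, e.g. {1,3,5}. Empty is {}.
Answer: {4}

Derivation:
Constraint 1 (Z + U = Y) on D(Z)={3,4,8} D(U)={4,7,8} D(Y)={3,5,8}: Z {3,4,8}->{4}; U {4,7,8}->{4}; Y {3,5,8}->{8}
Constraint 2 (Z < W) on D(Z)={4} D(W)={3,4,5,6,7,9}: W {3,4,5,6,7,9}->{5,6,7,9}
Constraint 3 (W != Y) on D(W)={5,6,7,9} D(Y)={8}: no change
Constraint 4 (Z != Y) on D(Z)={4} D(Y)={8}: no change
So after constraint 4: D(Z) = {4}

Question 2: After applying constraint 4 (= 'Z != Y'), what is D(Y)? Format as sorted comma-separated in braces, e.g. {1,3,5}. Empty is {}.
Answer: {8}

Derivation:
Constraint 1 (Z + U = Y) on D(Z)={3,4,8} D(U)={4,7,8} D(Y)={3,5,8}: Z {3,4,8}->{4}; U {4,7,8}->{4}; Y {3,5,8}->{8}
Constraint 2 (Z < W) on D(Z)={4} D(W)={3,4,5,6,7,9}: W {3,4,5,6,7,9}->{5,6,7,9}
Constraint 3 (W != Y) on D(W)={5,6,7,9} D(Y)={8}: no change
Constraint 4 (Z != Y) on D(Z)={4} D(Y)={8}: no change
So after constraint 4: D(Y) = {8}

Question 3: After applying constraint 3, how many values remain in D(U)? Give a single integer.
Constraint 1 (Z + U = Y) on D(Z)={3,4,8} D(U)={4,7,8} D(Y)={3,5,8}: Z {3,4,8}->{4}; U {4,7,8}->{4}; Y {3,5,8}->{8}
Constraint 2 (Z < W) on D(Z)={4} D(W)={3,4,5,6,7,9}: W {3,4,5,6,7,9}->{5,6,7,9}
Constraint 3 (W != Y) on D(W)={5,6,7,9} D(Y)={8}: no change
So after constraint 3: D(U)={4}, size = 1

Answer: 1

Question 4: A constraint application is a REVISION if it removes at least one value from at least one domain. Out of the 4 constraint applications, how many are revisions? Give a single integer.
Constraint 1 (Z + U = Y) on D(Z)={3,4,8} D(U)={4,7,8} D(Y)={3,5,8}: Z {3,4,8}->{4}; U {4,7,8}->{4}; Y {3,5,8}->{8} => REVISION
Constraint 2 (Z < W) on D(Z)={4} D(W)={3,4,5,6,7,9}: W {3,4,5,6,7,9}->{5,6,7,9} => REVISION
Constraint 3 (W != Y) on D(W)={5,6,7,9} D(Y)={8}: no change => not a revision
Constraint 4 (Z != Y) on D(Z)={4} D(Y)={8}: no change => not a revision
Total revisions = 2

Answer: 2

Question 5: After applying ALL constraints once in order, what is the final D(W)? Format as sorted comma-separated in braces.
Answer: {5,6,7,9}

Derivation:
Constraint 1 (Z + U = Y) on D(Z)={3,4,8} D(U)={4,7,8} D(Y)={3,5,8}: Z {3,4,8}->{4}; U {4,7,8}->{4}; Y {3,5,8}->{8}
Constraint 2 (Z < W) on D(Z)={4} D(W)={3,4,5,6,7,9}: W {3,4,5,6,7,9}->{5,6,7,9}
Constraint 3 (W != Y) on D(W)={5,6,7,9} D(Y)={8}: no change
Constraint 4 (Z != Y) on D(Z)={4} D(Y)={8}: no change
So after all 4 constraints: D(W) = {5,6,7,9}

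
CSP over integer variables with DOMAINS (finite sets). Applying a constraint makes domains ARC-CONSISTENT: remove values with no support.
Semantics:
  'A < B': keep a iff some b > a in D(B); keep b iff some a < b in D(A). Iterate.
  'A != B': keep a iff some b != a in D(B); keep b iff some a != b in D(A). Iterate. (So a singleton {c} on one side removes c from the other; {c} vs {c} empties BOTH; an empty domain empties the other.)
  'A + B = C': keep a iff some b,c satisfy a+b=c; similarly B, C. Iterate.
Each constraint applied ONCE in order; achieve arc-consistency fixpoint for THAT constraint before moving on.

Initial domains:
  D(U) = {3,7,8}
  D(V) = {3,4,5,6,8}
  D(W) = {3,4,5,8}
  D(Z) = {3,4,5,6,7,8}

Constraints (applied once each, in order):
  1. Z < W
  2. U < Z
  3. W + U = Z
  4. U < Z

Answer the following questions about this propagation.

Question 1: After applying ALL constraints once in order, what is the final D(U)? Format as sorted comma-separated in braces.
Answer: {3}

Derivation:
Constraint 1 (Z < W) on D(Z)={3,4,5,6,7,8} D(W)={3,4,5,8}: Z {3,4,5,6,7,8}->{3,4,5,6,7}; W {3,4,5,8}->{4,5,8}
Constraint 2 (U < Z) on D(U)={3,7,8} D(Z)={3,4,5,6,7}: U {3,7,8}->{3}; Z {3,4,5,6,7}->{4,5,6,7}
Constraint 3 (W + U = Z) on D(W)={4,5,8} D(U)={3} D(Z)={4,5,6,7}: W {4,5,8}->{4}; Z {4,5,6,7}->{7}
Constraint 4 (U < Z) on D(U)={3} D(Z)={7}: no change
So after all 4 constraints: D(U) = {3}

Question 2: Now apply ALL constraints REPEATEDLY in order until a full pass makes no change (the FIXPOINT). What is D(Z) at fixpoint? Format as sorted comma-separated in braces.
pass 0 (initial): D(Z)={3,4,5,6,7,8}
pass 1: U {3,7,8}->{3}; W {3,4,5,8}->{4}; Z {3,4,5,6,7,8}->{7}
pass 2: U {3}->{}; W {4}->{}; Z {7}->{}
pass 3: no change
Fixpoint after 3 passes: D(Z) = {}

Answer: {}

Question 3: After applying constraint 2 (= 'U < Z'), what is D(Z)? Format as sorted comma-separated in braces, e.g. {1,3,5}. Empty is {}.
Answer: {4,5,6,7}

Derivation:
Constraint 1 (Z < W) on D(Z)={3,4,5,6,7,8} D(W)={3,4,5,8}: Z {3,4,5,6,7,8}->{3,4,5,6,7}; W {3,4,5,8}->{4,5,8}
Constraint 2 (U < Z) on D(U)={3,7,8} D(Z)={3,4,5,6,7}: U {3,7,8}->{3}; Z {3,4,5,6,7}->{4,5,6,7}
So after constraint 2: D(Z) = {4,5,6,7}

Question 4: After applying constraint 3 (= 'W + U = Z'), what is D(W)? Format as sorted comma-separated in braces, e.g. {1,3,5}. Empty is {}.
Constraint 1 (Z < W) on D(Z)={3,4,5,6,7,8} D(W)={3,4,5,8}: Z {3,4,5,6,7,8}->{3,4,5,6,7}; W {3,4,5,8}->{4,5,8}
Constraint 2 (U < Z) on D(U)={3,7,8} D(Z)={3,4,5,6,7}: U {3,7,8}->{3}; Z {3,4,5,6,7}->{4,5,6,7}
Constraint 3 (W + U = Z) on D(W)={4,5,8} D(U)={3} D(Z)={4,5,6,7}: W {4,5,8}->{4}; Z {4,5,6,7}->{7}
So after constraint 3: D(W) = {4}

Answer: {4}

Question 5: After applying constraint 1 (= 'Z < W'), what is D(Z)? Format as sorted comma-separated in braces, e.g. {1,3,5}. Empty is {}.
Answer: {3,4,5,6,7}

Derivation:
Constraint 1 (Z < W) on D(Z)={3,4,5,6,7,8} D(W)={3,4,5,8}: Z {3,4,5,6,7,8}->{3,4,5,6,7}; W {3,4,5,8}->{4,5,8}
So after constraint 1: D(Z) = {3,4,5,6,7}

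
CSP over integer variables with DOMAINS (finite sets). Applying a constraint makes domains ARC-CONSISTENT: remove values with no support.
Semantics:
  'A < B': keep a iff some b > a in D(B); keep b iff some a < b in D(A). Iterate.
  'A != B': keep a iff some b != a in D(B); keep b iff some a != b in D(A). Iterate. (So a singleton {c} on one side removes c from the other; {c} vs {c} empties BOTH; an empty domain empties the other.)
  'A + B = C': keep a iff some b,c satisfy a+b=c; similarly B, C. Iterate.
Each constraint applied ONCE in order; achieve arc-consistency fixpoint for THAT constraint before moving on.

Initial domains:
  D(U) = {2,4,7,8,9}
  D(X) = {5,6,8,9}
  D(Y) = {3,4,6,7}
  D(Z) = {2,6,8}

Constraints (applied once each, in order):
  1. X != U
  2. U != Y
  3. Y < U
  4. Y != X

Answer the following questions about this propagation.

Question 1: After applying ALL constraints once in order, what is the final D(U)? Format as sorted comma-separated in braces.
Answer: {4,7,8,9}

Derivation:
Constraint 1 (X != U) on D(X)={5,6,8,9} D(U)={2,4,7,8,9}: no change
Constraint 2 (U != Y) on D(U)={2,4,7,8,9} D(Y)={3,4,6,7}: no change
Constraint 3 (Y < U) on D(Y)={3,4,6,7} D(U)={2,4,7,8,9}: U {2,4,7,8,9}->{4,7,8,9}
Constraint 4 (Y != X) on D(Y)={3,4,6,7} D(X)={5,6,8,9}: no change
So after all 4 constraints: D(U) = {4,7,8,9}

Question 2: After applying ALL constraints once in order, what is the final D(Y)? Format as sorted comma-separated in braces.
Answer: {3,4,6,7}

Derivation:
Constraint 1 (X != U) on D(X)={5,6,8,9} D(U)={2,4,7,8,9}: no change
Constraint 2 (U != Y) on D(U)={2,4,7,8,9} D(Y)={3,4,6,7}: no change
Constraint 3 (Y < U) on D(Y)={3,4,6,7} D(U)={2,4,7,8,9}: U {2,4,7,8,9}->{4,7,8,9}
Constraint 4 (Y != X) on D(Y)={3,4,6,7} D(X)={5,6,8,9}: no change
So after all 4 constraints: D(Y) = {3,4,6,7}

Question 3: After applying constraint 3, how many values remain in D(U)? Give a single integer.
Constraint 1 (X != U) on D(X)={5,6,8,9} D(U)={2,4,7,8,9}: no change
Constraint 2 (U != Y) on D(U)={2,4,7,8,9} D(Y)={3,4,6,7}: no change
Constraint 3 (Y < U) on D(Y)={3,4,6,7} D(U)={2,4,7,8,9}: U {2,4,7,8,9}->{4,7,8,9}
So after constraint 3: D(U)={4,7,8,9}, size = 4

Answer: 4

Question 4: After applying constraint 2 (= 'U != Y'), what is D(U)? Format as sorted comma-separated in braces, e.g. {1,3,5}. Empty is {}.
Answer: {2,4,7,8,9}

Derivation:
Constraint 1 (X != U) on D(X)={5,6,8,9} D(U)={2,4,7,8,9}: no change
Constraint 2 (U != Y) on D(U)={2,4,7,8,9} D(Y)={3,4,6,7}: no change
So after constraint 2: D(U) = {2,4,7,8,9}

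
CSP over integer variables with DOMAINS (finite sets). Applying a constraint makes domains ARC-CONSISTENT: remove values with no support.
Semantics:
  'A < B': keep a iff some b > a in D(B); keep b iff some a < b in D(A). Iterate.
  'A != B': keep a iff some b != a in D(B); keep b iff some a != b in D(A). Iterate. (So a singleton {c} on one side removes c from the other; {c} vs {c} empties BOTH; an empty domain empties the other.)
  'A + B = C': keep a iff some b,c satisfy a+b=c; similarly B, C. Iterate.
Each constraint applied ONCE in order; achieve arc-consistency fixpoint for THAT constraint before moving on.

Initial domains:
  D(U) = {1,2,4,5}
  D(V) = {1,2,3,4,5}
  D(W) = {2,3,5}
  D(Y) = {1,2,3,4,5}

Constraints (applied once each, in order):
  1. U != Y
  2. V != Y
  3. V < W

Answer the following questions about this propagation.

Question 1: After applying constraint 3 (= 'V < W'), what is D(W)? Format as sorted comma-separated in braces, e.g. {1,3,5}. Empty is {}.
Answer: {2,3,5}

Derivation:
Constraint 1 (U != Y) on D(U)={1,2,4,5} D(Y)={1,2,3,4,5}: no change
Constraint 2 (V != Y) on D(V)={1,2,3,4,5} D(Y)={1,2,3,4,5}: no change
Constraint 3 (V < W) on D(V)={1,2,3,4,5} D(W)={2,3,5}: V {1,2,3,4,5}->{1,2,3,4}
So after constraint 3: D(W) = {2,3,5}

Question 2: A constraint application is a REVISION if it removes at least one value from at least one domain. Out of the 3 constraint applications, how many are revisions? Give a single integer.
Answer: 1

Derivation:
Constraint 1 (U != Y) on D(U)={1,2,4,5} D(Y)={1,2,3,4,5}: no change => not a revision
Constraint 2 (V != Y) on D(V)={1,2,3,4,5} D(Y)={1,2,3,4,5}: no change => not a revision
Constraint 3 (V < W) on D(V)={1,2,3,4,5} D(W)={2,3,5}: V {1,2,3,4,5}->{1,2,3,4} => REVISION
Total revisions = 1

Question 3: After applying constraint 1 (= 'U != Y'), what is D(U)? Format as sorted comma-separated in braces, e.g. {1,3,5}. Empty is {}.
Constraint 1 (U != Y) on D(U)={1,2,4,5} D(Y)={1,2,3,4,5}: no change
So after constraint 1: D(U) = {1,2,4,5}

Answer: {1,2,4,5}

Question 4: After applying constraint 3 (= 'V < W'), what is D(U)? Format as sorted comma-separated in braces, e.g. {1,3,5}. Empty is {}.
Constraint 1 (U != Y) on D(U)={1,2,4,5} D(Y)={1,2,3,4,5}: no change
Constraint 2 (V != Y) on D(V)={1,2,3,4,5} D(Y)={1,2,3,4,5}: no change
Constraint 3 (V < W) on D(V)={1,2,3,4,5} D(W)={2,3,5}: V {1,2,3,4,5}->{1,2,3,4}
So after constraint 3: D(U) = {1,2,4,5}

Answer: {1,2,4,5}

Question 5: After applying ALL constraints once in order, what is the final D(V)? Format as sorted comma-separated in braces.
Constraint 1 (U != Y) on D(U)={1,2,4,5} D(Y)={1,2,3,4,5}: no change
Constraint 2 (V != Y) on D(V)={1,2,3,4,5} D(Y)={1,2,3,4,5}: no change
Constraint 3 (V < W) on D(V)={1,2,3,4,5} D(W)={2,3,5}: V {1,2,3,4,5}->{1,2,3,4}
So after all 3 constraints: D(V) = {1,2,3,4}

Answer: {1,2,3,4}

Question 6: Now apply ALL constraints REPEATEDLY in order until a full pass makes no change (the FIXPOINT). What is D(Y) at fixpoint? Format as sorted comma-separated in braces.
pass 0 (initial): D(Y)={1,2,3,4,5}
pass 1: V {1,2,3,4,5}->{1,2,3,4}
pass 2: no change
Fixpoint after 2 passes: D(Y) = {1,2,3,4,5}

Answer: {1,2,3,4,5}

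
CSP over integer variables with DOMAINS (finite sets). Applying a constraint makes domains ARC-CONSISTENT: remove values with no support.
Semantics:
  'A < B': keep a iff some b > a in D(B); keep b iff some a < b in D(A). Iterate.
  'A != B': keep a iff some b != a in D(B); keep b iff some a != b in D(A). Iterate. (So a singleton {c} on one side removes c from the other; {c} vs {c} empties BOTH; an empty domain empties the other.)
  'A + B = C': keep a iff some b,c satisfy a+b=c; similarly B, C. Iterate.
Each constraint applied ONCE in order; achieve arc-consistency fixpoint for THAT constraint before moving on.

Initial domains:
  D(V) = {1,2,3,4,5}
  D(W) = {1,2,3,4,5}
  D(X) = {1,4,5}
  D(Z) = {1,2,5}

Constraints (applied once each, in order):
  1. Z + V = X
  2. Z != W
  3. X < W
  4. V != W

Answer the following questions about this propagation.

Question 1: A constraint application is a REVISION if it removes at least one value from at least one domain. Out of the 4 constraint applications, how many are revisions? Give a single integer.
Constraint 1 (Z + V = X) on D(Z)={1,2,5} D(V)={1,2,3,4,5} D(X)={1,4,5}: Z {1,2,5}->{1,2}; V {1,2,3,4,5}->{2,3,4}; X {1,4,5}->{4,5} => REVISION
Constraint 2 (Z != W) on D(Z)={1,2} D(W)={1,2,3,4,5}: no change => not a revision
Constraint 3 (X < W) on D(X)={4,5} D(W)={1,2,3,4,5}: X {4,5}->{4}; W {1,2,3,4,5}->{5} => REVISION
Constraint 4 (V != W) on D(V)={2,3,4} D(W)={5}: no change => not a revision
Total revisions = 2

Answer: 2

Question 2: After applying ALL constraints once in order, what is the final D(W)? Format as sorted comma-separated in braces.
Constraint 1 (Z + V = X) on D(Z)={1,2,5} D(V)={1,2,3,4,5} D(X)={1,4,5}: Z {1,2,5}->{1,2}; V {1,2,3,4,5}->{2,3,4}; X {1,4,5}->{4,5}
Constraint 2 (Z != W) on D(Z)={1,2} D(W)={1,2,3,4,5}: no change
Constraint 3 (X < W) on D(X)={4,5} D(W)={1,2,3,4,5}: X {4,5}->{4}; W {1,2,3,4,5}->{5}
Constraint 4 (V != W) on D(V)={2,3,4} D(W)={5}: no change
So after all 4 constraints: D(W) = {5}

Answer: {5}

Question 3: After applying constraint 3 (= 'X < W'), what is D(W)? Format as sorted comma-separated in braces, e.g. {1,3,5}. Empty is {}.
Answer: {5}

Derivation:
Constraint 1 (Z + V = X) on D(Z)={1,2,5} D(V)={1,2,3,4,5} D(X)={1,4,5}: Z {1,2,5}->{1,2}; V {1,2,3,4,5}->{2,3,4}; X {1,4,5}->{4,5}
Constraint 2 (Z != W) on D(Z)={1,2} D(W)={1,2,3,4,5}: no change
Constraint 3 (X < W) on D(X)={4,5} D(W)={1,2,3,4,5}: X {4,5}->{4}; W {1,2,3,4,5}->{5}
So after constraint 3: D(W) = {5}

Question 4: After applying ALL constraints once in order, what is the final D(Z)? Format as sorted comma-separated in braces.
Constraint 1 (Z + V = X) on D(Z)={1,2,5} D(V)={1,2,3,4,5} D(X)={1,4,5}: Z {1,2,5}->{1,2}; V {1,2,3,4,5}->{2,3,4}; X {1,4,5}->{4,5}
Constraint 2 (Z != W) on D(Z)={1,2} D(W)={1,2,3,4,5}: no change
Constraint 3 (X < W) on D(X)={4,5} D(W)={1,2,3,4,5}: X {4,5}->{4}; W {1,2,3,4,5}->{5}
Constraint 4 (V != W) on D(V)={2,3,4} D(W)={5}: no change
So after all 4 constraints: D(Z) = {1,2}

Answer: {1,2}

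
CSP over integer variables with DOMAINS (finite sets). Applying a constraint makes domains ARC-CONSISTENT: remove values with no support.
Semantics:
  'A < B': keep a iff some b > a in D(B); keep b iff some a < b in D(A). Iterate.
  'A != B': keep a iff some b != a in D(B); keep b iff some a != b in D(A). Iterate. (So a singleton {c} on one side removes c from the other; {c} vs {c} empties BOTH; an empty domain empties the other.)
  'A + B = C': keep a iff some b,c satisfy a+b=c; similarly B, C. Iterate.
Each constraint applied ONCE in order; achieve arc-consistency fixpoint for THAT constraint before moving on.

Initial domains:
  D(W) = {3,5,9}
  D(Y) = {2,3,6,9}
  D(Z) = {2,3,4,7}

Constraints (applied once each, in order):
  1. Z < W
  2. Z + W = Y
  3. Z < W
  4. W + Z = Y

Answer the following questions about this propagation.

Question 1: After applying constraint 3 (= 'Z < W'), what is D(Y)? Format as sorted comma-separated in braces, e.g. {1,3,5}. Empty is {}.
Answer: {6,9}

Derivation:
Constraint 1 (Z < W) on D(Z)={2,3,4,7} D(W)={3,5,9}: no change
Constraint 2 (Z + W = Y) on D(Z)={2,3,4,7} D(W)={3,5,9} D(Y)={2,3,6,9}: Z {2,3,4,7}->{3,4}; W {3,5,9}->{3,5}; Y {2,3,6,9}->{6,9}
Constraint 3 (Z < W) on D(Z)={3,4} D(W)={3,5}: W {3,5}->{5}
So after constraint 3: D(Y) = {6,9}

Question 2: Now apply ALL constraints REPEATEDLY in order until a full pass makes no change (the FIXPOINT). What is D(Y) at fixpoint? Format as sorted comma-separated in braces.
pass 0 (initial): D(Y)={2,3,6,9}
pass 1: W {3,5,9}->{5}; Y {2,3,6,9}->{9}; Z {2,3,4,7}->{4}
pass 2: no change
Fixpoint after 2 passes: D(Y) = {9}

Answer: {9}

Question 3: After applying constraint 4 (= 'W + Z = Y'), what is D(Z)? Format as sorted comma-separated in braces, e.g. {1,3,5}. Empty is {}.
Answer: {4}

Derivation:
Constraint 1 (Z < W) on D(Z)={2,3,4,7} D(W)={3,5,9}: no change
Constraint 2 (Z + W = Y) on D(Z)={2,3,4,7} D(W)={3,5,9} D(Y)={2,3,6,9}: Z {2,3,4,7}->{3,4}; W {3,5,9}->{3,5}; Y {2,3,6,9}->{6,9}
Constraint 3 (Z < W) on D(Z)={3,4} D(W)={3,5}: W {3,5}->{5}
Constraint 4 (W + Z = Y) on D(W)={5} D(Z)={3,4} D(Y)={6,9}: Z {3,4}->{4}; Y {6,9}->{9}
So after constraint 4: D(Z) = {4}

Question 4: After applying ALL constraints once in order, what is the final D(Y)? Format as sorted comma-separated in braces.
Constraint 1 (Z < W) on D(Z)={2,3,4,7} D(W)={3,5,9}: no change
Constraint 2 (Z + W = Y) on D(Z)={2,3,4,7} D(W)={3,5,9} D(Y)={2,3,6,9}: Z {2,3,4,7}->{3,4}; W {3,5,9}->{3,5}; Y {2,3,6,9}->{6,9}
Constraint 3 (Z < W) on D(Z)={3,4} D(W)={3,5}: W {3,5}->{5}
Constraint 4 (W + Z = Y) on D(W)={5} D(Z)={3,4} D(Y)={6,9}: Z {3,4}->{4}; Y {6,9}->{9}
So after all 4 constraints: D(Y) = {9}

Answer: {9}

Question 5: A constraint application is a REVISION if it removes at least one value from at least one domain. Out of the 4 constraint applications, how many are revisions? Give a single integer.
Answer: 3

Derivation:
Constraint 1 (Z < W) on D(Z)={2,3,4,7} D(W)={3,5,9}: no change => not a revision
Constraint 2 (Z + W = Y) on D(Z)={2,3,4,7} D(W)={3,5,9} D(Y)={2,3,6,9}: Z {2,3,4,7}->{3,4}; W {3,5,9}->{3,5}; Y {2,3,6,9}->{6,9} => REVISION
Constraint 3 (Z < W) on D(Z)={3,4} D(W)={3,5}: W {3,5}->{5} => REVISION
Constraint 4 (W + Z = Y) on D(W)={5} D(Z)={3,4} D(Y)={6,9}: Z {3,4}->{4}; Y {6,9}->{9} => REVISION
Total revisions = 3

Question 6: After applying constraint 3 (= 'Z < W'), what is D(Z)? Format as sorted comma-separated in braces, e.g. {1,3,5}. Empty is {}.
Answer: {3,4}

Derivation:
Constraint 1 (Z < W) on D(Z)={2,3,4,7} D(W)={3,5,9}: no change
Constraint 2 (Z + W = Y) on D(Z)={2,3,4,7} D(W)={3,5,9} D(Y)={2,3,6,9}: Z {2,3,4,7}->{3,4}; W {3,5,9}->{3,5}; Y {2,3,6,9}->{6,9}
Constraint 3 (Z < W) on D(Z)={3,4} D(W)={3,5}: W {3,5}->{5}
So after constraint 3: D(Z) = {3,4}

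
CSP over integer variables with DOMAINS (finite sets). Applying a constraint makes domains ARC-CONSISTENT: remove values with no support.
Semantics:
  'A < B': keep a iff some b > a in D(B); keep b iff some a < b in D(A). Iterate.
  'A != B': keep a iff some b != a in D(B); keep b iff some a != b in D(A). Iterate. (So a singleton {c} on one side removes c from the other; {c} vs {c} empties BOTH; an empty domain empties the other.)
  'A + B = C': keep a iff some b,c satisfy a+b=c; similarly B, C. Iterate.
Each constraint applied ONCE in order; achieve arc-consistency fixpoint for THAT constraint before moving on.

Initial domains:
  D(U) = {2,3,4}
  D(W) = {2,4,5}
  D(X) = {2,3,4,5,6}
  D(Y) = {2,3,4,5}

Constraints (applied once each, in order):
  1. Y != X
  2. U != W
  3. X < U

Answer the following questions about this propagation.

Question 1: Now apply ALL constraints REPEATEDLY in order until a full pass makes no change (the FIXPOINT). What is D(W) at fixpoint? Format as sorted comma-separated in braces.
Answer: {2,4,5}

Derivation:
pass 0 (initial): D(W)={2,4,5}
pass 1: U {2,3,4}->{3,4}; X {2,3,4,5,6}->{2,3}
pass 2: no change
Fixpoint after 2 passes: D(W) = {2,4,5}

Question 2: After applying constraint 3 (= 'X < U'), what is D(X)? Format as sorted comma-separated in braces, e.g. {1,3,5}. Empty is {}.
Constraint 1 (Y != X) on D(Y)={2,3,4,5} D(X)={2,3,4,5,6}: no change
Constraint 2 (U != W) on D(U)={2,3,4} D(W)={2,4,5}: no change
Constraint 3 (X < U) on D(X)={2,3,4,5,6} D(U)={2,3,4}: X {2,3,4,5,6}->{2,3}; U {2,3,4}->{3,4}
So after constraint 3: D(X) = {2,3}

Answer: {2,3}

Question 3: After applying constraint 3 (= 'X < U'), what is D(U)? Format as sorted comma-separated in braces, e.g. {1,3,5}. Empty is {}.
Constraint 1 (Y != X) on D(Y)={2,3,4,5} D(X)={2,3,4,5,6}: no change
Constraint 2 (U != W) on D(U)={2,3,4} D(W)={2,4,5}: no change
Constraint 3 (X < U) on D(X)={2,3,4,5,6} D(U)={2,3,4}: X {2,3,4,5,6}->{2,3}; U {2,3,4}->{3,4}
So after constraint 3: D(U) = {3,4}

Answer: {3,4}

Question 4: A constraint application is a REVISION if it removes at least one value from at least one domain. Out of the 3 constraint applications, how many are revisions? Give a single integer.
Constraint 1 (Y != X) on D(Y)={2,3,4,5} D(X)={2,3,4,5,6}: no change => not a revision
Constraint 2 (U != W) on D(U)={2,3,4} D(W)={2,4,5}: no change => not a revision
Constraint 3 (X < U) on D(X)={2,3,4,5,6} D(U)={2,3,4}: X {2,3,4,5,6}->{2,3}; U {2,3,4}->{3,4} => REVISION
Total revisions = 1

Answer: 1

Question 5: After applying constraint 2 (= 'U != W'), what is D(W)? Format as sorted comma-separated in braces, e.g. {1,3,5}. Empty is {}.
Answer: {2,4,5}

Derivation:
Constraint 1 (Y != X) on D(Y)={2,3,4,5} D(X)={2,3,4,5,6}: no change
Constraint 2 (U != W) on D(U)={2,3,4} D(W)={2,4,5}: no change
So after constraint 2: D(W) = {2,4,5}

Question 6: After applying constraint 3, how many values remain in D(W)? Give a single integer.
Answer: 3

Derivation:
Constraint 1 (Y != X) on D(Y)={2,3,4,5} D(X)={2,3,4,5,6}: no change
Constraint 2 (U != W) on D(U)={2,3,4} D(W)={2,4,5}: no change
Constraint 3 (X < U) on D(X)={2,3,4,5,6} D(U)={2,3,4}: X {2,3,4,5,6}->{2,3}; U {2,3,4}->{3,4}
So after constraint 3: D(W)={2,4,5}, size = 3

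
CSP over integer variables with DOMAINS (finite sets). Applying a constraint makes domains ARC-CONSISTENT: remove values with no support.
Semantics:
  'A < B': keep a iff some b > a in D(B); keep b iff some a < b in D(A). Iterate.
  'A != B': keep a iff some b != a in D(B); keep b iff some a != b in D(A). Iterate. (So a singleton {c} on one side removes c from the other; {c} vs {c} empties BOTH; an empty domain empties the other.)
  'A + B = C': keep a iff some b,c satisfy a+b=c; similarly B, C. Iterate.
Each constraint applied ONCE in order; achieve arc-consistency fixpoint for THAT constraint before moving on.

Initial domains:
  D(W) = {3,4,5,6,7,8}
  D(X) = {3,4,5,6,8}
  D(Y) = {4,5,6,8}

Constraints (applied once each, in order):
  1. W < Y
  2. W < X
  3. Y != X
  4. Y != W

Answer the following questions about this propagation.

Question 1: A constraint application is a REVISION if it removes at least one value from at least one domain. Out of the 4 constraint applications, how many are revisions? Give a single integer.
Answer: 2

Derivation:
Constraint 1 (W < Y) on D(W)={3,4,5,6,7,8} D(Y)={4,5,6,8}: W {3,4,5,6,7,8}->{3,4,5,6,7} => REVISION
Constraint 2 (W < X) on D(W)={3,4,5,6,7} D(X)={3,4,5,6,8}: X {3,4,5,6,8}->{4,5,6,8} => REVISION
Constraint 3 (Y != X) on D(Y)={4,5,6,8} D(X)={4,5,6,8}: no change => not a revision
Constraint 4 (Y != W) on D(Y)={4,5,6,8} D(W)={3,4,5,6,7}: no change => not a revision
Total revisions = 2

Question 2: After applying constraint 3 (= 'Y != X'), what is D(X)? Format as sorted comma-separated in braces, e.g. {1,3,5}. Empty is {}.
Answer: {4,5,6,8}

Derivation:
Constraint 1 (W < Y) on D(W)={3,4,5,6,7,8} D(Y)={4,5,6,8}: W {3,4,5,6,7,8}->{3,4,5,6,7}
Constraint 2 (W < X) on D(W)={3,4,5,6,7} D(X)={3,4,5,6,8}: X {3,4,5,6,8}->{4,5,6,8}
Constraint 3 (Y != X) on D(Y)={4,5,6,8} D(X)={4,5,6,8}: no change
So after constraint 3: D(X) = {4,5,6,8}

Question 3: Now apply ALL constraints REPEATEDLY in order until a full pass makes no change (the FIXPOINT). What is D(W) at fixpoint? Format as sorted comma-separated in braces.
Answer: {3,4,5,6,7}

Derivation:
pass 0 (initial): D(W)={3,4,5,6,7,8}
pass 1: W {3,4,5,6,7,8}->{3,4,5,6,7}; X {3,4,5,6,8}->{4,5,6,8}
pass 2: no change
Fixpoint after 2 passes: D(W) = {3,4,5,6,7}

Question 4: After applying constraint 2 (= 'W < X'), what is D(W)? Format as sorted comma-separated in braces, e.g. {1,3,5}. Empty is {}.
Answer: {3,4,5,6,7}

Derivation:
Constraint 1 (W < Y) on D(W)={3,4,5,6,7,8} D(Y)={4,5,6,8}: W {3,4,5,6,7,8}->{3,4,5,6,7}
Constraint 2 (W < X) on D(W)={3,4,5,6,7} D(X)={3,4,5,6,8}: X {3,4,5,6,8}->{4,5,6,8}
So after constraint 2: D(W) = {3,4,5,6,7}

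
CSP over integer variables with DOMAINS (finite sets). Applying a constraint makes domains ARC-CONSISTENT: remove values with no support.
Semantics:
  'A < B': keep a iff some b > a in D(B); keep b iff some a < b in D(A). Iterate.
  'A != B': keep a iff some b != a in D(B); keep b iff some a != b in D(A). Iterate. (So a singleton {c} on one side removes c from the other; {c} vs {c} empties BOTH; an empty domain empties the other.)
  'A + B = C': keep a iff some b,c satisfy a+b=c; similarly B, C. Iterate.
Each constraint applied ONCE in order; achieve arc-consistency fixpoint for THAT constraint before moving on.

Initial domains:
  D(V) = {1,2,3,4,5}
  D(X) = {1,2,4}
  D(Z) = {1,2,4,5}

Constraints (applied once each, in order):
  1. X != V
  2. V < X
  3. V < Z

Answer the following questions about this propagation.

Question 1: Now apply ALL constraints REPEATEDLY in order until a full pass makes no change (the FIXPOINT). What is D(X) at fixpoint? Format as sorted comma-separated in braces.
pass 0 (initial): D(X)={1,2,4}
pass 1: V {1,2,3,4,5}->{1,2,3}; X {1,2,4}->{2,4}; Z {1,2,4,5}->{2,4,5}
pass 2: no change
Fixpoint after 2 passes: D(X) = {2,4}

Answer: {2,4}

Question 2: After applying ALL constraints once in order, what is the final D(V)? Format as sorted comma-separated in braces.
Answer: {1,2,3}

Derivation:
Constraint 1 (X != V) on D(X)={1,2,4} D(V)={1,2,3,4,5}: no change
Constraint 2 (V < X) on D(V)={1,2,3,4,5} D(X)={1,2,4}: V {1,2,3,4,5}->{1,2,3}; X {1,2,4}->{2,4}
Constraint 3 (V < Z) on D(V)={1,2,3} D(Z)={1,2,4,5}: Z {1,2,4,5}->{2,4,5}
So after all 3 constraints: D(V) = {1,2,3}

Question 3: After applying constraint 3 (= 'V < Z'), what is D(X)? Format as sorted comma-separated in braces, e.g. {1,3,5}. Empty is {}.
Constraint 1 (X != V) on D(X)={1,2,4} D(V)={1,2,3,4,5}: no change
Constraint 2 (V < X) on D(V)={1,2,3,4,5} D(X)={1,2,4}: V {1,2,3,4,5}->{1,2,3}; X {1,2,4}->{2,4}
Constraint 3 (V < Z) on D(V)={1,2,3} D(Z)={1,2,4,5}: Z {1,2,4,5}->{2,4,5}
So after constraint 3: D(X) = {2,4}

Answer: {2,4}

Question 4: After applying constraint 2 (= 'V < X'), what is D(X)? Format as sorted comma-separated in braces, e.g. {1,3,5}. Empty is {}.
Constraint 1 (X != V) on D(X)={1,2,4} D(V)={1,2,3,4,5}: no change
Constraint 2 (V < X) on D(V)={1,2,3,4,5} D(X)={1,2,4}: V {1,2,3,4,5}->{1,2,3}; X {1,2,4}->{2,4}
So after constraint 2: D(X) = {2,4}

Answer: {2,4}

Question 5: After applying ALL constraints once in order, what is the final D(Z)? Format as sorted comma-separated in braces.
Constraint 1 (X != V) on D(X)={1,2,4} D(V)={1,2,3,4,5}: no change
Constraint 2 (V < X) on D(V)={1,2,3,4,5} D(X)={1,2,4}: V {1,2,3,4,5}->{1,2,3}; X {1,2,4}->{2,4}
Constraint 3 (V < Z) on D(V)={1,2,3} D(Z)={1,2,4,5}: Z {1,2,4,5}->{2,4,5}
So after all 3 constraints: D(Z) = {2,4,5}

Answer: {2,4,5}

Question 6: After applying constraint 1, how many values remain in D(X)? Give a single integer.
Answer: 3

Derivation:
Constraint 1 (X != V) on D(X)={1,2,4} D(V)={1,2,3,4,5}: no change
So after constraint 1: D(X)={1,2,4}, size = 3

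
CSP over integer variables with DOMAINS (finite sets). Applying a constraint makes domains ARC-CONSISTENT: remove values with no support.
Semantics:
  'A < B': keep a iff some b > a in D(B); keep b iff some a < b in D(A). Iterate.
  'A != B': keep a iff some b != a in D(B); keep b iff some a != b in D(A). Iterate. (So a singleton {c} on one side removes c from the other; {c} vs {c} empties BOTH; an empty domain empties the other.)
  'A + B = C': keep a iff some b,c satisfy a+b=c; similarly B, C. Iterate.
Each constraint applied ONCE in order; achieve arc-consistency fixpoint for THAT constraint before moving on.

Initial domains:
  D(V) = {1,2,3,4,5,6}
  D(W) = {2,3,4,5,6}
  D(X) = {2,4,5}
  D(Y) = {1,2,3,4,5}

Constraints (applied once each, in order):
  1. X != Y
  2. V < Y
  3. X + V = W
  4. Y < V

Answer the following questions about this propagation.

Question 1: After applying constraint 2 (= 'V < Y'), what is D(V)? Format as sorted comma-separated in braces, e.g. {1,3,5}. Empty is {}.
Constraint 1 (X != Y) on D(X)={2,4,5} D(Y)={1,2,3,4,5}: no change
Constraint 2 (V < Y) on D(V)={1,2,3,4,5,6} D(Y)={1,2,3,4,5}: V {1,2,3,4,5,6}->{1,2,3,4}; Y {1,2,3,4,5}->{2,3,4,5}
So after constraint 2: D(V) = {1,2,3,4}

Answer: {1,2,3,4}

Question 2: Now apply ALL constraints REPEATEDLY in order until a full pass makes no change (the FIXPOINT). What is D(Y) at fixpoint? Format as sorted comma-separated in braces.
Answer: {}

Derivation:
pass 0 (initial): D(Y)={1,2,3,4,5}
pass 1: V {1,2,3,4,5,6}->{3,4}; W {2,3,4,5,6}->{3,4,5,6}; Y {1,2,3,4,5}->{2,3}
pass 2: V {3,4}->{}; W {3,4,5,6}->{}; X {2,4,5}->{}; Y {2,3}->{}
pass 3: no change
Fixpoint after 3 passes: D(Y) = {}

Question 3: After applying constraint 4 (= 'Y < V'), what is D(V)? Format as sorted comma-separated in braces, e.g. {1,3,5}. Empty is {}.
Constraint 1 (X != Y) on D(X)={2,4,5} D(Y)={1,2,3,4,5}: no change
Constraint 2 (V < Y) on D(V)={1,2,3,4,5,6} D(Y)={1,2,3,4,5}: V {1,2,3,4,5,6}->{1,2,3,4}; Y {1,2,3,4,5}->{2,3,4,5}
Constraint 3 (X + V = W) on D(X)={2,4,5} D(V)={1,2,3,4} D(W)={2,3,4,5,6}: W {2,3,4,5,6}->{3,4,5,6}
Constraint 4 (Y < V) on D(Y)={2,3,4,5} D(V)={1,2,3,4}: Y {2,3,4,5}->{2,3}; V {1,2,3,4}->{3,4}
So after constraint 4: D(V) = {3,4}

Answer: {3,4}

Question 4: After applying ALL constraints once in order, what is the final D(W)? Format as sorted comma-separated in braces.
Constraint 1 (X != Y) on D(X)={2,4,5} D(Y)={1,2,3,4,5}: no change
Constraint 2 (V < Y) on D(V)={1,2,3,4,5,6} D(Y)={1,2,3,4,5}: V {1,2,3,4,5,6}->{1,2,3,4}; Y {1,2,3,4,5}->{2,3,4,5}
Constraint 3 (X + V = W) on D(X)={2,4,5} D(V)={1,2,3,4} D(W)={2,3,4,5,6}: W {2,3,4,5,6}->{3,4,5,6}
Constraint 4 (Y < V) on D(Y)={2,3,4,5} D(V)={1,2,3,4}: Y {2,3,4,5}->{2,3}; V {1,2,3,4}->{3,4}
So after all 4 constraints: D(W) = {3,4,5,6}

Answer: {3,4,5,6}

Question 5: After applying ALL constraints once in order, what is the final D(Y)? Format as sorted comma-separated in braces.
Constraint 1 (X != Y) on D(X)={2,4,5} D(Y)={1,2,3,4,5}: no change
Constraint 2 (V < Y) on D(V)={1,2,3,4,5,6} D(Y)={1,2,3,4,5}: V {1,2,3,4,5,6}->{1,2,3,4}; Y {1,2,3,4,5}->{2,3,4,5}
Constraint 3 (X + V = W) on D(X)={2,4,5} D(V)={1,2,3,4} D(W)={2,3,4,5,6}: W {2,3,4,5,6}->{3,4,5,6}
Constraint 4 (Y < V) on D(Y)={2,3,4,5} D(V)={1,2,3,4}: Y {2,3,4,5}->{2,3}; V {1,2,3,4}->{3,4}
So after all 4 constraints: D(Y) = {2,3}

Answer: {2,3}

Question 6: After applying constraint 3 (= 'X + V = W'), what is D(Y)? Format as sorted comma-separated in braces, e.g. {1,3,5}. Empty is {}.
Constraint 1 (X != Y) on D(X)={2,4,5} D(Y)={1,2,3,4,5}: no change
Constraint 2 (V < Y) on D(V)={1,2,3,4,5,6} D(Y)={1,2,3,4,5}: V {1,2,3,4,5,6}->{1,2,3,4}; Y {1,2,3,4,5}->{2,3,4,5}
Constraint 3 (X + V = W) on D(X)={2,4,5} D(V)={1,2,3,4} D(W)={2,3,4,5,6}: W {2,3,4,5,6}->{3,4,5,6}
So after constraint 3: D(Y) = {2,3,4,5}

Answer: {2,3,4,5}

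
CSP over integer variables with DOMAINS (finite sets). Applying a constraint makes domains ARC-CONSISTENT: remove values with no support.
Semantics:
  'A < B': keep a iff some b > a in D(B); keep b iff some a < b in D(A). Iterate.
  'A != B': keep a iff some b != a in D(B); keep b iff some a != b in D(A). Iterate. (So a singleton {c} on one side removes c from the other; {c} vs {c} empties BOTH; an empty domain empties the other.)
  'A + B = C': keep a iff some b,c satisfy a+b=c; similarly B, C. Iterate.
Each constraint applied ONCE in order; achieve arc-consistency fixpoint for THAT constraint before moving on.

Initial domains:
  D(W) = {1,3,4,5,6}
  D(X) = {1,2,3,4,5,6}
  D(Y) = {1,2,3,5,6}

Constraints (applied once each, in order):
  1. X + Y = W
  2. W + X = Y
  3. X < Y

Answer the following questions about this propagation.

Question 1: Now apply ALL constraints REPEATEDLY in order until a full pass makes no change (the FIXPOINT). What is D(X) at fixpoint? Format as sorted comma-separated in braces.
Answer: {}

Derivation:
pass 0 (initial): D(X)={1,2,3,4,5,6}
pass 1: W {1,3,4,5,6}->{3,4}; X {1,2,3,4,5,6}->{1,2}; Y {1,2,3,5,6}->{5}
pass 2: W {3,4}->{}; X {1,2}->{}; Y {5}->{}
pass 3: no change
Fixpoint after 3 passes: D(X) = {}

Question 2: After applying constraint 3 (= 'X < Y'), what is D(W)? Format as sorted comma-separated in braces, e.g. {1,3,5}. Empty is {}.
Answer: {3,4}

Derivation:
Constraint 1 (X + Y = W) on D(X)={1,2,3,4,5,6} D(Y)={1,2,3,5,6} D(W)={1,3,4,5,6}: X {1,2,3,4,5,6}->{1,2,3,4,5}; Y {1,2,3,5,6}->{1,2,3,5}; W {1,3,4,5,6}->{3,4,5,6}
Constraint 2 (W + X = Y) on D(W)={3,4,5,6} D(X)={1,2,3,4,5} D(Y)={1,2,3,5}: W {3,4,5,6}->{3,4}; X {1,2,3,4,5}->{1,2}; Y {1,2,3,5}->{5}
Constraint 3 (X < Y) on D(X)={1,2} D(Y)={5}: no change
So after constraint 3: D(W) = {3,4}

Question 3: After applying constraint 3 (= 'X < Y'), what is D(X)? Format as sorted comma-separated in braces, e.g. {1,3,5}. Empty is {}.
Answer: {1,2}

Derivation:
Constraint 1 (X + Y = W) on D(X)={1,2,3,4,5,6} D(Y)={1,2,3,5,6} D(W)={1,3,4,5,6}: X {1,2,3,4,5,6}->{1,2,3,4,5}; Y {1,2,3,5,6}->{1,2,3,5}; W {1,3,4,5,6}->{3,4,5,6}
Constraint 2 (W + X = Y) on D(W)={3,4,5,6} D(X)={1,2,3,4,5} D(Y)={1,2,3,5}: W {3,4,5,6}->{3,4}; X {1,2,3,4,5}->{1,2}; Y {1,2,3,5}->{5}
Constraint 3 (X < Y) on D(X)={1,2} D(Y)={5}: no change
So after constraint 3: D(X) = {1,2}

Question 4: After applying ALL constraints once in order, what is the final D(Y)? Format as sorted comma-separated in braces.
Constraint 1 (X + Y = W) on D(X)={1,2,3,4,5,6} D(Y)={1,2,3,5,6} D(W)={1,3,4,5,6}: X {1,2,3,4,5,6}->{1,2,3,4,5}; Y {1,2,3,5,6}->{1,2,3,5}; W {1,3,4,5,6}->{3,4,5,6}
Constraint 2 (W + X = Y) on D(W)={3,4,5,6} D(X)={1,2,3,4,5} D(Y)={1,2,3,5}: W {3,4,5,6}->{3,4}; X {1,2,3,4,5}->{1,2}; Y {1,2,3,5}->{5}
Constraint 3 (X < Y) on D(X)={1,2} D(Y)={5}: no change
So after all 3 constraints: D(Y) = {5}

Answer: {5}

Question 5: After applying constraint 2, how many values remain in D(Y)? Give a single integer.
Constraint 1 (X + Y = W) on D(X)={1,2,3,4,5,6} D(Y)={1,2,3,5,6} D(W)={1,3,4,5,6}: X {1,2,3,4,5,6}->{1,2,3,4,5}; Y {1,2,3,5,6}->{1,2,3,5}; W {1,3,4,5,6}->{3,4,5,6}
Constraint 2 (W + X = Y) on D(W)={3,4,5,6} D(X)={1,2,3,4,5} D(Y)={1,2,3,5}: W {3,4,5,6}->{3,4}; X {1,2,3,4,5}->{1,2}; Y {1,2,3,5}->{5}
So after constraint 2: D(Y)={5}, size = 1

Answer: 1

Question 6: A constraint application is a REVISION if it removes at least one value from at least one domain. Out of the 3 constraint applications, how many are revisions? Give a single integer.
Answer: 2

Derivation:
Constraint 1 (X + Y = W) on D(X)={1,2,3,4,5,6} D(Y)={1,2,3,5,6} D(W)={1,3,4,5,6}: X {1,2,3,4,5,6}->{1,2,3,4,5}; Y {1,2,3,5,6}->{1,2,3,5}; W {1,3,4,5,6}->{3,4,5,6} => REVISION
Constraint 2 (W + X = Y) on D(W)={3,4,5,6} D(X)={1,2,3,4,5} D(Y)={1,2,3,5}: W {3,4,5,6}->{3,4}; X {1,2,3,4,5}->{1,2}; Y {1,2,3,5}->{5} => REVISION
Constraint 3 (X < Y) on D(X)={1,2} D(Y)={5}: no change => not a revision
Total revisions = 2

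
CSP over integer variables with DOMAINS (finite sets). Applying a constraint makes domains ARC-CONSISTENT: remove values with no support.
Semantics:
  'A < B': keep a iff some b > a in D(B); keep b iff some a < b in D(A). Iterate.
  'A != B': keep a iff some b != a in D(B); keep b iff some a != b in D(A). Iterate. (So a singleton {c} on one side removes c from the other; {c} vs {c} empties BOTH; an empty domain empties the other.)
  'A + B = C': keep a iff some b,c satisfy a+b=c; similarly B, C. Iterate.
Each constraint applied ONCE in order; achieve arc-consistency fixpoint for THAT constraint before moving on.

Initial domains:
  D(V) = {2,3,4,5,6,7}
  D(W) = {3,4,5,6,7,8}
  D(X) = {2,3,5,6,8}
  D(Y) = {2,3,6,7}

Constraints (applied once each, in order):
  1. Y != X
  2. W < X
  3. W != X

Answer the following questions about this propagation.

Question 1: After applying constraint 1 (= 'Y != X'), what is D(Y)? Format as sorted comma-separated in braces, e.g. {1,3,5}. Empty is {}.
Constraint 1 (Y != X) on D(Y)={2,3,6,7} D(X)={2,3,5,6,8}: no change
So after constraint 1: D(Y) = {2,3,6,7}

Answer: {2,3,6,7}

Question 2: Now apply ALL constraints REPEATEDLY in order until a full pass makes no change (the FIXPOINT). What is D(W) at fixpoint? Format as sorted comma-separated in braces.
Answer: {3,4,5,6,7}

Derivation:
pass 0 (initial): D(W)={3,4,5,6,7,8}
pass 1: W {3,4,5,6,7,8}->{3,4,5,6,7}; X {2,3,5,6,8}->{5,6,8}
pass 2: no change
Fixpoint after 2 passes: D(W) = {3,4,5,6,7}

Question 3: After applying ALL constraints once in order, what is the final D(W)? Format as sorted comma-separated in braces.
Answer: {3,4,5,6,7}

Derivation:
Constraint 1 (Y != X) on D(Y)={2,3,6,7} D(X)={2,3,5,6,8}: no change
Constraint 2 (W < X) on D(W)={3,4,5,6,7,8} D(X)={2,3,5,6,8}: W {3,4,5,6,7,8}->{3,4,5,6,7}; X {2,3,5,6,8}->{5,6,8}
Constraint 3 (W != X) on D(W)={3,4,5,6,7} D(X)={5,6,8}: no change
So after all 3 constraints: D(W) = {3,4,5,6,7}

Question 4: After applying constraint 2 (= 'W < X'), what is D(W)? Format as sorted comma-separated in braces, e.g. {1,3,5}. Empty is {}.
Constraint 1 (Y != X) on D(Y)={2,3,6,7} D(X)={2,3,5,6,8}: no change
Constraint 2 (W < X) on D(W)={3,4,5,6,7,8} D(X)={2,3,5,6,8}: W {3,4,5,6,7,8}->{3,4,5,6,7}; X {2,3,5,6,8}->{5,6,8}
So after constraint 2: D(W) = {3,4,5,6,7}

Answer: {3,4,5,6,7}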